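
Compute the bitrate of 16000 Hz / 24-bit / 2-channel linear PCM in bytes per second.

Bit rate = 16,000 × 24 × 2 = 768,000 bits/s.
768,000 / 8 = 96,000 bytes/s.

96,000 bytes/s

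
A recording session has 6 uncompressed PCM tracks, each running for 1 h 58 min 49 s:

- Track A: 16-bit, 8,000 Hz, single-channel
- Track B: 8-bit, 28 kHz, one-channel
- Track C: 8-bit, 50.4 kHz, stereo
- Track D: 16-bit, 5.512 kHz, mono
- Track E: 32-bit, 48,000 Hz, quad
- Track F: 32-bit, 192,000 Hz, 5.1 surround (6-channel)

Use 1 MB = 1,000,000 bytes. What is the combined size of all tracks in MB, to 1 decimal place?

1 h 58 min 49 s = 7,129 s.
Track A: 8,000 × 7,129 × 2 × 1 = 114,064,000 bytes.
Track B: 28,000 × 7,129 × 1 × 1 = 199,612,000 bytes.
Track C: 50,400 × 7,129 × 1 × 2 = 718,603,200 bytes.
Track D: 5,512 × 7,129 × 2 × 1 = 78,590,096 bytes.
Track E: 48,000 × 7,129 × 4 × 4 = 5,475,072,000 bytes.
Track F: 192,000 × 7,129 × 4 × 6 = 32,850,432,000 bytes.
Total = 39,436,373,296 bytes = 39436.4 MB.

39436.4 MB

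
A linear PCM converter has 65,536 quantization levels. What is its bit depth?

16 bits

log2(65,536) = 16.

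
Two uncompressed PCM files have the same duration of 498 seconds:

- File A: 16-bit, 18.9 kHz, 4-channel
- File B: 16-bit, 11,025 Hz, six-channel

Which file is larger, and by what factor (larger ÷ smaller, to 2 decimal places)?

File A, by a factor of 1.14

File A: 18,900 × 2 × 4 = 151,200 bytes/s.
File B: 11,025 × 2 × 6 = 132,300 bytes/s.
File A is larger; ratio = 75,297,600 / 65,885,400 = 1.14.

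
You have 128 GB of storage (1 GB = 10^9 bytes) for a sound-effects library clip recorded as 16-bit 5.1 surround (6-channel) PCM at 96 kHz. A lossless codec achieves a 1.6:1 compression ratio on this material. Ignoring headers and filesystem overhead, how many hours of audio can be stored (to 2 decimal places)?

Uncompressed byte rate = 96,000 × 2 × 6 = 1,152,000 bytes/s.
After 1.6:1 compression, effective rate ≈ 720000 bytes/s.
Capacity = 128 × 1,000,000,000 = 128,000,000,000 bytes.
128,000,000,000 / effective rate ≈ 177777.78 s → 49.38 hours.

49.38 hours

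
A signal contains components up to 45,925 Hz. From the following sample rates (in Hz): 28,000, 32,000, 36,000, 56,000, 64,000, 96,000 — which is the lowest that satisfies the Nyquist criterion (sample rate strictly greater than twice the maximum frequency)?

96,000 Hz

Need sample rate > 2 × 45,925 = 91,850 Hz.
Lowest listed rate above 91,850 Hz is 96,000 Hz.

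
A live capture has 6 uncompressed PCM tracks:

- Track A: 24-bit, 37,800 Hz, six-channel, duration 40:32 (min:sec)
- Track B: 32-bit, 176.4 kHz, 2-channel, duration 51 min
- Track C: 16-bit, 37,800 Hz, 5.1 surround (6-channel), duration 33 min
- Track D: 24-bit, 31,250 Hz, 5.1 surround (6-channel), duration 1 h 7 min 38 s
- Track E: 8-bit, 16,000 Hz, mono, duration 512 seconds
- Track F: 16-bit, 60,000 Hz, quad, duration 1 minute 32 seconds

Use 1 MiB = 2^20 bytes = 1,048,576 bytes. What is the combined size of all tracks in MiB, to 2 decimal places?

8779.63 MiB

Track A: 40:32 (min:sec) = 2,432 s; 37,800 × 2,432 × 3 × 6 = 1,654,732,800 bytes.
Track B: 51 min = 3,060 s; 176,400 × 3,060 × 4 × 2 = 4,318,272,000 bytes.
Track C: 33 min = 1,980 s; 37,800 × 1,980 × 2 × 6 = 898,128,000 bytes.
Track D: 1 h 7 min 38 s = 4,058 s; 31,250 × 4,058 × 3 × 6 = 2,282,625,000 bytes.
Track E: 16,000 × 512 × 1 × 1 = 8,192,000 bytes.
Track F: 1 minute 32 seconds = 92 s; 60,000 × 92 × 2 × 4 = 44,160,000 bytes.
Total = 9,206,109,800 bytes = 8779.63 MiB.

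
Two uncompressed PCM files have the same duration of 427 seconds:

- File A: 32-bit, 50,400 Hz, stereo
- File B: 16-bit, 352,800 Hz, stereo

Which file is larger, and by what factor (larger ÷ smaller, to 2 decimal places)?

File B, by a factor of 3.50

File A: 50,400 × 4 × 2 = 403,200 bytes/s.
File B: 352,800 × 2 × 2 = 1,411,200 bytes/s.
File B is larger; ratio = 602,582,400 / 172,166,400 = 3.50.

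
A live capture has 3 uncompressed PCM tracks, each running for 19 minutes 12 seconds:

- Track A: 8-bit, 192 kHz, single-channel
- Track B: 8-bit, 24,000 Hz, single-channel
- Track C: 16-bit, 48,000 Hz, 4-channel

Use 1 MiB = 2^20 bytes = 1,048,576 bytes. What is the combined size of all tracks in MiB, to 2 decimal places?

19 minutes 12 seconds = 1,152 s.
Track A: 192,000 × 1,152 × 1 × 1 = 221,184,000 bytes.
Track B: 24,000 × 1,152 × 1 × 1 = 27,648,000 bytes.
Track C: 48,000 × 1,152 × 2 × 4 = 442,368,000 bytes.
Total = 691,200,000 bytes = 659.18 MiB.

659.18 MiB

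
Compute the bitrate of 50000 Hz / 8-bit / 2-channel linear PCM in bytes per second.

100,000 bytes/s

Bit rate = 50,000 × 8 × 2 = 800,000 bits/s.
800,000 / 8 = 100,000 bytes/s.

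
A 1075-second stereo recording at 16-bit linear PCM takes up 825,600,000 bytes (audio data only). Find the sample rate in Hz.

192,000 Hz

Bytes = sample_rate × seconds × bytes_per_sample × channels.
sample_rate = 825,600,000 / (1,075 × 2 × 2) = 825,600,000 / 4,300 = 192,000 Hz.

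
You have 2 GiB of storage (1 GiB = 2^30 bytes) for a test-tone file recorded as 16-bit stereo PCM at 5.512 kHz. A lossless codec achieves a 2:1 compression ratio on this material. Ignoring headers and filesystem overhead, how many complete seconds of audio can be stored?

Uncompressed byte rate = 5,512 × 2 × 2 = 22,048 bytes/s.
After 2:1 compression, effective rate ≈ 11024 bytes/s.
Capacity = 2 × 1,073,741,824 = 2,147,483,648 bytes.
2,147,483,648 / effective rate ≈ 194800.77 s → 194,800 seconds.

194,800 seconds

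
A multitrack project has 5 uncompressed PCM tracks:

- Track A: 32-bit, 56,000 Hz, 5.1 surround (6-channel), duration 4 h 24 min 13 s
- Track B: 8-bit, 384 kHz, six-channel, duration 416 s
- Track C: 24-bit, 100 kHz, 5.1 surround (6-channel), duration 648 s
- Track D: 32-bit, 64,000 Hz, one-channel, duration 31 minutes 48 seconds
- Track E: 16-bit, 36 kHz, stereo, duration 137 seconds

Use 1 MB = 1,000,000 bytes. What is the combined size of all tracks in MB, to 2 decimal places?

Track A: 4 h 24 min 13 s = 15,853 s; 56,000 × 15,853 × 4 × 6 = 21,306,432,000 bytes.
Track B: 384,000 × 416 × 1 × 6 = 958,464,000 bytes.
Track C: 100,000 × 648 × 3 × 6 = 1,166,400,000 bytes.
Track D: 31 minutes 48 seconds = 1,908 s; 64,000 × 1,908 × 4 × 1 = 488,448,000 bytes.
Track E: 36,000 × 137 × 2 × 2 = 19,728,000 bytes.
Total = 23,939,472,000 bytes = 23939.47 MB.

23939.47 MB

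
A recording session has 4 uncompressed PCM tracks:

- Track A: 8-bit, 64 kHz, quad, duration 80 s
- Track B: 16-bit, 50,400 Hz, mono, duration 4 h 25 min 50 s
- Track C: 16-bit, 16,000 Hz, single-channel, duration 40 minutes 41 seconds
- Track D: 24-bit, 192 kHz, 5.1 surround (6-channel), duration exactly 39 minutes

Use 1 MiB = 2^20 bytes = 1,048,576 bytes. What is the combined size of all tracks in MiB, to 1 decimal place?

Track A: 64,000 × 80 × 1 × 4 = 20,480,000 bytes.
Track B: 4 h 25 min 50 s = 15,950 s; 50,400 × 15,950 × 2 × 1 = 1,607,760,000 bytes.
Track C: 40 minutes 41 seconds = 2,441 s; 16,000 × 2,441 × 2 × 1 = 78,112,000 bytes.
Track D: exactly 39 minutes = 2,340 s; 192,000 × 2,340 × 3 × 6 = 8,087,040,000 bytes.
Total = 9,793,392,000 bytes = 9339.7 MiB.

9339.7 MiB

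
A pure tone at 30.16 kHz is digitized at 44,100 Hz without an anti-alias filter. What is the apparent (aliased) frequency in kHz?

13.94 kHz

Nyquist = 44,100/2 = 22,050 Hz; 30,160 Hz exceeds it.
Alias = |30,160 − 1×44,100| = |30,160 − 44,100| = 13,940 Hz = 13.94 kHz.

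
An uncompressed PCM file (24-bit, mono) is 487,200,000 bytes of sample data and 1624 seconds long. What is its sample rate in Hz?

Bytes = sample_rate × seconds × bytes_per_sample × channels.
sample_rate = 487,200,000 / (1,624 × 3 × 1) = 487,200,000 / 4,872 = 100,000 Hz.

100,000 Hz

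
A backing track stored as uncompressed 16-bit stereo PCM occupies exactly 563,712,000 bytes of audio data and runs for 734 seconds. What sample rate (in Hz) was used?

Bytes = sample_rate × seconds × bytes_per_sample × channels.
sample_rate = 563,712,000 / (734 × 2 × 2) = 563,712,000 / 2,936 = 192,000 Hz.

192,000 Hz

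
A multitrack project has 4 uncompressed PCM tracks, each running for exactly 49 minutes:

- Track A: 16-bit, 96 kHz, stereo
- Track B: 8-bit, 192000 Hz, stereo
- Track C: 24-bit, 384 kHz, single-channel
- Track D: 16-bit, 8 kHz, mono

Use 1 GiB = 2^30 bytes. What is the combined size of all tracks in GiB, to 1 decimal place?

5.3 GiB

exactly 49 minutes = 2,940 s.
Track A: 96,000 × 2,940 × 2 × 2 = 1,128,960,000 bytes.
Track B: 192,000 × 2,940 × 1 × 2 = 1,128,960,000 bytes.
Track C: 384,000 × 2,940 × 3 × 1 = 3,386,880,000 bytes.
Track D: 8,000 × 2,940 × 2 × 1 = 47,040,000 bytes.
Total = 5,691,840,000 bytes = 5.3 GiB.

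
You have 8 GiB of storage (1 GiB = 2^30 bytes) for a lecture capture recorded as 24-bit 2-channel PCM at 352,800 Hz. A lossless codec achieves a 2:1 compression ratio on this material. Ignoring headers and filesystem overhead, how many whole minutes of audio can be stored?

Uncompressed byte rate = 352,800 × 3 × 2 = 2,116,800 bytes/s.
After 2:1 compression, effective rate ≈ 1058400 bytes/s.
Capacity = 8 × 1,073,741,824 = 8,589,934,592 bytes.
8,589,934,592 / effective rate ≈ 8115.96 s → 135 minutes.

135 minutes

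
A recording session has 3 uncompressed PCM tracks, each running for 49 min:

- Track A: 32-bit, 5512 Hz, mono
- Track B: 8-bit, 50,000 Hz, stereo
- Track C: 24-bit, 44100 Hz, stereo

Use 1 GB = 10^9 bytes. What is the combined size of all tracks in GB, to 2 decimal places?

49 min = 2,940 s.
Track A: 5,512 × 2,940 × 4 × 1 = 64,821,120 bytes.
Track B: 50,000 × 2,940 × 1 × 2 = 294,000,000 bytes.
Track C: 44,100 × 2,940 × 3 × 2 = 777,924,000 bytes.
Total = 1,136,745,120 bytes = 1.14 GB.

1.14 GB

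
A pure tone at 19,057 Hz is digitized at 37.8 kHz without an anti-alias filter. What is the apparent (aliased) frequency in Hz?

18,743 Hz

Nyquist = 37,800/2 = 18,900 Hz; 19,057 Hz exceeds it.
Alias = |19,057 − 1×37,800| = |19,057 − 37,800| = 18,743 Hz.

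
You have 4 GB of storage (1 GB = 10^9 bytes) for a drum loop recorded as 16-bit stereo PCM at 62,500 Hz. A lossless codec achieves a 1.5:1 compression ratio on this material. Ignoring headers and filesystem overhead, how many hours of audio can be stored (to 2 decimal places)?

Uncompressed byte rate = 62,500 × 2 × 2 = 250,000 bytes/s.
After 1.5:1 compression, effective rate ≈ 166666.67 bytes/s.
Capacity = 4 × 1,000,000,000 = 4,000,000,000 bytes.
4,000,000,000 / effective rate ≈ 24000 s → 6.67 hours.

6.67 hours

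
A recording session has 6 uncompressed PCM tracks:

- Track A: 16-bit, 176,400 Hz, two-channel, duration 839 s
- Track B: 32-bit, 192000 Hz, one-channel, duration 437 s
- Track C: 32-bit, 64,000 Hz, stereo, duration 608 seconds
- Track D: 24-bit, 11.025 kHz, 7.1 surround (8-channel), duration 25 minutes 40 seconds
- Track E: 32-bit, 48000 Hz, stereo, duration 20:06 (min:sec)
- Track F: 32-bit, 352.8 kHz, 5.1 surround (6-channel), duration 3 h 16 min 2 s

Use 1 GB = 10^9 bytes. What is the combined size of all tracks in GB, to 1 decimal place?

101.7 GB

Track A: 176,400 × 839 × 2 × 2 = 591,998,400 bytes.
Track B: 192,000 × 437 × 4 × 1 = 335,616,000 bytes.
Track C: 64,000 × 608 × 4 × 2 = 311,296,000 bytes.
Track D: 25 minutes 40 seconds = 1,540 s; 11,025 × 1,540 × 3 × 8 = 407,484,000 bytes.
Track E: 20:06 (min:sec) = 1,206 s; 48,000 × 1,206 × 4 × 2 = 463,104,000 bytes.
Track F: 3 h 16 min 2 s = 11,762 s; 352,800 × 11,762 × 4 × 6 = 99,591,206,400 bytes.
Total = 101,700,704,800 bytes = 101.7 GB.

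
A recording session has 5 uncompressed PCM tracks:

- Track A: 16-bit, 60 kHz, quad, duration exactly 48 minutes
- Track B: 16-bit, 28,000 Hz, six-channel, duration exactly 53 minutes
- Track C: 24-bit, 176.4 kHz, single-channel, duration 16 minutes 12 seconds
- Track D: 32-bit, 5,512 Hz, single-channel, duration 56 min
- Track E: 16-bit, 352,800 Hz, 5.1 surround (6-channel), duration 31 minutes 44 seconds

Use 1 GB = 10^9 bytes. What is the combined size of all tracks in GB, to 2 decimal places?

Track A: exactly 48 minutes = 2,880 s; 60,000 × 2,880 × 2 × 4 = 1,382,400,000 bytes.
Track B: exactly 53 minutes = 3,180 s; 28,000 × 3,180 × 2 × 6 = 1,068,480,000 bytes.
Track C: 16 minutes 12 seconds = 972 s; 176,400 × 972 × 3 × 1 = 514,382,400 bytes.
Track D: 56 min = 3,360 s; 5,512 × 3,360 × 4 × 1 = 74,081,280 bytes.
Track E: 31 minutes 44 seconds = 1,904 s; 352,800 × 1,904 × 2 × 6 = 8,060,774,400 bytes.
Total = 11,100,118,080 bytes = 11.10 GB.

11.10 GB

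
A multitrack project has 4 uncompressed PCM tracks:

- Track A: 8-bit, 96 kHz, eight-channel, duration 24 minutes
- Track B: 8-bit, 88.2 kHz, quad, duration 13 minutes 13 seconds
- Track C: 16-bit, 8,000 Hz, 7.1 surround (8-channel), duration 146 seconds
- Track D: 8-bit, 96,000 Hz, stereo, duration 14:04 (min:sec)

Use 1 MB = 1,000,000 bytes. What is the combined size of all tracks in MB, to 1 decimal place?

Track A: 24 minutes = 1,440 s; 96,000 × 1,440 × 1 × 8 = 1,105,920,000 bytes.
Track B: 13 minutes 13 seconds = 793 s; 88,200 × 793 × 1 × 4 = 279,770,400 bytes.
Track C: 8,000 × 146 × 2 × 8 = 18,688,000 bytes.
Track D: 14:04 (min:sec) = 844 s; 96,000 × 844 × 1 × 2 = 162,048,000 bytes.
Total = 1,566,426,400 bytes = 1566.4 MB.

1566.4 MB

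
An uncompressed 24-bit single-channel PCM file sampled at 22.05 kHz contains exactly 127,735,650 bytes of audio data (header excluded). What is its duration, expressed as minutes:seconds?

Byte rate = 22,050 × 3 × 1 = 66,150 bytes/s.
Duration = 127,735,650 / 66,150 = 1,931 s.
1,931 s = 32:11.

32:11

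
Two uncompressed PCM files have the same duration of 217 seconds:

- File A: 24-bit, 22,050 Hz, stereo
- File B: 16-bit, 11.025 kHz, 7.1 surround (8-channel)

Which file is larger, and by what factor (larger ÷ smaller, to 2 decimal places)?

File A: 22,050 × 3 × 2 = 132,300 bytes/s.
File B: 11,025 × 2 × 8 = 176,400 bytes/s.
File B is larger; ratio = 38,278,800 / 28,709,100 = 1.33.

File B, by a factor of 1.33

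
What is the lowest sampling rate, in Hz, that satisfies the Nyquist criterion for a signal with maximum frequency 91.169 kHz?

182,338 Hz

Minimum sample rate = 2 × 91,169 Hz = 182,338 Hz.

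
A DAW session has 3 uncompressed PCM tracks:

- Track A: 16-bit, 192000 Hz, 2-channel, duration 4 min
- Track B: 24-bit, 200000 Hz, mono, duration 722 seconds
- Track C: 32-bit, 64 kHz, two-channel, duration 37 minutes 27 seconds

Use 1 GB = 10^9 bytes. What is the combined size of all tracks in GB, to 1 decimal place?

Track A: 4 min = 240 s; 192,000 × 240 × 2 × 2 = 184,320,000 bytes.
Track B: 200,000 × 722 × 3 × 1 = 433,200,000 bytes.
Track C: 37 minutes 27 seconds = 2,247 s; 64,000 × 2,247 × 4 × 2 = 1,150,464,000 bytes.
Total = 1,767,984,000 bytes = 1.8 GB.

1.8 GB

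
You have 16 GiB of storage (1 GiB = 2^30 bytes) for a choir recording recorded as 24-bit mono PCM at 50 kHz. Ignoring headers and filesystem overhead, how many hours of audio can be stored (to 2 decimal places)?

31.81 hours

Uncompressed byte rate = 50,000 × 3 × 1 = 150,000 bytes/s.
Capacity = 16 × 1,073,741,824 = 17,179,869,184 bytes.
17,179,869,184 / 150,000 ≈ 114532.46 s → 31.81 hours.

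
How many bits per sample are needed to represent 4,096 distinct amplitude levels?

log2(4,096) = 12.

12 bits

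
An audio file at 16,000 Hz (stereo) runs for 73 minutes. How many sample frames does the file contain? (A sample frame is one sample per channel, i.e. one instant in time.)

73 minutes = 4,380 s.
16,000 samples/s × 4,380 s = 70,080,000 frames.

70,080,000 sample frames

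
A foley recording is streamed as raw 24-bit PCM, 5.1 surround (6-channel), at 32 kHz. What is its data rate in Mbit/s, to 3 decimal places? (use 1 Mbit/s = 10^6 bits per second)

4.608 Mbit/s

Bit rate = 32,000 × 24 × 6 = 4,608,000 bits/s.
= 4.608 Mbit/s.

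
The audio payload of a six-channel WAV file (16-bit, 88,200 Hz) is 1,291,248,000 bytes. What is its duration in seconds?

1,220 seconds

Byte rate = 88,200 × 2 × 6 = 1,058,400 bytes/s.
Duration = 1,291,248,000 / 1,058,400 = 1,220 s.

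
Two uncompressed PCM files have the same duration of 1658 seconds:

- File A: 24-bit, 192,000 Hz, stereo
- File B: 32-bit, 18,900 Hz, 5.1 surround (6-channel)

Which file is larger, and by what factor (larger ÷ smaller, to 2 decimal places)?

File A: 192,000 × 3 × 2 = 1,152,000 bytes/s.
File B: 18,900 × 4 × 6 = 453,600 bytes/s.
File A is larger; ratio = 1,910,016,000 / 752,068,800 = 2.54.

File A, by a factor of 2.54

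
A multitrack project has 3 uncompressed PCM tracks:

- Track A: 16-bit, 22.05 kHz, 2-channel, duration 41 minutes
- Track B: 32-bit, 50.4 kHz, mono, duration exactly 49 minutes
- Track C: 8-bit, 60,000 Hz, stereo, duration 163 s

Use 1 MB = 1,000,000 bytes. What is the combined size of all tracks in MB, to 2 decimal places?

Track A: 41 minutes = 2,460 s; 22,050 × 2,460 × 2 × 2 = 216,972,000 bytes.
Track B: exactly 49 minutes = 2,940 s; 50,400 × 2,940 × 4 × 1 = 592,704,000 bytes.
Track C: 60,000 × 163 × 1 × 2 = 19,560,000 bytes.
Total = 829,236,000 bytes = 829.24 MB.

829.24 MB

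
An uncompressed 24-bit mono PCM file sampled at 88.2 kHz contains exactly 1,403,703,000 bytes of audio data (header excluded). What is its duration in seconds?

Byte rate = 88,200 × 3 × 1 = 264,600 bytes/s.
Duration = 1,403,703,000 / 264,600 = 5,305 s.

5,305 seconds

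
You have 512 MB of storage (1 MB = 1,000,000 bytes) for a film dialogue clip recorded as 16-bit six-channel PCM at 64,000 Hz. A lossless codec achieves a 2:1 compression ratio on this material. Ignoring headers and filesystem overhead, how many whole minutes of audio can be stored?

22 minutes

Uncompressed byte rate = 64,000 × 2 × 6 = 768,000 bytes/s.
After 2:1 compression, effective rate ≈ 384000 bytes/s.
Capacity = 512 × 1,000,000 = 512,000,000 bytes.
512,000,000 / effective rate ≈ 1333.33 s → 22 minutes.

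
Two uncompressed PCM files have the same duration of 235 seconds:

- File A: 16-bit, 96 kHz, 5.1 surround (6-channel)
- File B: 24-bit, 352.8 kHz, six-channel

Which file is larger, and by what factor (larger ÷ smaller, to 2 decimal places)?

File B, by a factor of 5.51

File A: 96,000 × 2 × 6 = 1,152,000 bytes/s.
File B: 352,800 × 3 × 6 = 6,350,400 bytes/s.
File B is larger; ratio = 1,492,344,000 / 270,720,000 = 5.51.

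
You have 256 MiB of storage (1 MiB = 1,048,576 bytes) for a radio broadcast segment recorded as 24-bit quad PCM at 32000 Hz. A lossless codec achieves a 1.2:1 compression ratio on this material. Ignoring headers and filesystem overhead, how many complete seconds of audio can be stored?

Uncompressed byte rate = 32,000 × 3 × 4 = 384,000 bytes/s.
After 1.2:1 compression, effective rate ≈ 320000 bytes/s.
Capacity = 256 × 1,048,576 = 268,435,456 bytes.
268,435,456 / effective rate ≈ 838.86 s → 838 seconds.

838 seconds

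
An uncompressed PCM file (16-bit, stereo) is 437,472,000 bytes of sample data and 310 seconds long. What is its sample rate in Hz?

Bytes = sample_rate × seconds × bytes_per_sample × channels.
sample_rate = 437,472,000 / (310 × 2 × 2) = 437,472,000 / 1,240 = 352,800 Hz.

352,800 Hz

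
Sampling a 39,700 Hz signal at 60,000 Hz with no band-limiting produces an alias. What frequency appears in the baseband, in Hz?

20,300 Hz

Nyquist = 60,000/2 = 30,000 Hz; 39,700 Hz exceeds it.
Alias = |39,700 − 1×60,000| = |39,700 − 60,000| = 20,300 Hz.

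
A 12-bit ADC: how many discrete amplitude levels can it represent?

2^12 = 4,096.

4,096 levels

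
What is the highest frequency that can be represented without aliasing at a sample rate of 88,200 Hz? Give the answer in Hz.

Nyquist frequency = sample rate / 2 = 88,200 / 2 = 44,100 Hz.

44,100 Hz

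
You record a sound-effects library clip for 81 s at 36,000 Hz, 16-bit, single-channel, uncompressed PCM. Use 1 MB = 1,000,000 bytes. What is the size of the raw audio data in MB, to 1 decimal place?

Bytes = 36,000 samples/s × 81 s × 2 bytes/sample × 1 ch = 5,832,000 bytes.
5,832,000 / 1,000,000 = 5.8 MB.

5.8 MB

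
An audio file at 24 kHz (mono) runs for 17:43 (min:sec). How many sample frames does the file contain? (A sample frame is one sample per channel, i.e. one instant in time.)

17:43 (min:sec) = 1,063 s.
24,000 samples/s × 1,063 s = 25,512,000 frames.

25,512,000 sample frames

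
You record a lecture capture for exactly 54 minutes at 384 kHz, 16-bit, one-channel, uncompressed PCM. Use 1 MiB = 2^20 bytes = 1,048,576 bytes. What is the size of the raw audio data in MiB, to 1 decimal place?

2373.0 MiB

Duration = exactly 54 minutes = 3,240 s.
Bytes = 384,000 samples/s × 3,240 s × 2 bytes/sample × 1 ch = 2,488,320,000 bytes.
2,488,320,000 / 1,048,576 = 2373.0 MiB.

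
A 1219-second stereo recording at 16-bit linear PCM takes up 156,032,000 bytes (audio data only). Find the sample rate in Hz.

Bytes = sample_rate × seconds × bytes_per_sample × channels.
sample_rate = 156,032,000 / (1,219 × 2 × 2) = 156,032,000 / 4,876 = 32,000 Hz.

32,000 Hz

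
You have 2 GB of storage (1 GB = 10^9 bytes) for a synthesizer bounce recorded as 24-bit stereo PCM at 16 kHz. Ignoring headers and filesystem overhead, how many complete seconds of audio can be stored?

Uncompressed byte rate = 16,000 × 3 × 2 = 96,000 bytes/s.
Capacity = 2 × 1,000,000,000 = 2,000,000,000 bytes.
2,000,000,000 / 96,000 ≈ 20833.33 s → 20,833 seconds.

20,833 seconds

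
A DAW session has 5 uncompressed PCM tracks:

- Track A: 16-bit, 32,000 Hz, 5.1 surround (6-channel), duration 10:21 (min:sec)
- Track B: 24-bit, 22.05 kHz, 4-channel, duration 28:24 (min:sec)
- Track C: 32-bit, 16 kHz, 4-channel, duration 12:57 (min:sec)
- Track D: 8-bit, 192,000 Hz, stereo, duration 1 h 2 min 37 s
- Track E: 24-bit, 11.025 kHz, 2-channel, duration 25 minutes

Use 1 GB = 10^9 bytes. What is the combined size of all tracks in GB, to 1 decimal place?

Track A: 10:21 (min:sec) = 621 s; 32,000 × 621 × 2 × 6 = 238,464,000 bytes.
Track B: 28:24 (min:sec) = 1,704 s; 22,050 × 1,704 × 3 × 4 = 450,878,400 bytes.
Track C: 12:57 (min:sec) = 777 s; 16,000 × 777 × 4 × 4 = 198,912,000 bytes.
Track D: 1 h 2 min 37 s = 3,757 s; 192,000 × 3,757 × 1 × 2 = 1,442,688,000 bytes.
Track E: 25 minutes = 1,500 s; 11,025 × 1,500 × 3 × 2 = 99,225,000 bytes.
Total = 2,430,167,400 bytes = 2.4 GB.

2.4 GB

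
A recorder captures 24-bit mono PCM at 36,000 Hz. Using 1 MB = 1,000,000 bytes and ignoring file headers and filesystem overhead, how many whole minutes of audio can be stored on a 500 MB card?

77 minutes

Uncompressed byte rate = 36,000 × 3 × 1 = 108,000 bytes/s.
Capacity = 500 × 1,000,000 = 500,000,000 bytes.
500,000,000 / 108,000 ≈ 4629.63 s → 77 minutes.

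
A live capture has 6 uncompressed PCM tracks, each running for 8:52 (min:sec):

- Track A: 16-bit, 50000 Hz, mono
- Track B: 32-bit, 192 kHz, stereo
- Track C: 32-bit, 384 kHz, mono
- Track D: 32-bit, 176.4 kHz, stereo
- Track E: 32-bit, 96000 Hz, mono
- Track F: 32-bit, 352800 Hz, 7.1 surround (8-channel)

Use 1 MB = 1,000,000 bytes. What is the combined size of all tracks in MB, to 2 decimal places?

8648.62 MB

8:52 (min:sec) = 532 s.
Track A: 50,000 × 532 × 2 × 1 = 53,200,000 bytes.
Track B: 192,000 × 532 × 4 × 2 = 817,152,000 bytes.
Track C: 384,000 × 532 × 4 × 1 = 817,152,000 bytes.
Track D: 176,400 × 532 × 4 × 2 = 750,758,400 bytes.
Track E: 96,000 × 532 × 4 × 1 = 204,288,000 bytes.
Track F: 352,800 × 532 × 4 × 8 = 6,006,067,200 bytes.
Total = 8,648,617,600 bytes = 8648.62 MB.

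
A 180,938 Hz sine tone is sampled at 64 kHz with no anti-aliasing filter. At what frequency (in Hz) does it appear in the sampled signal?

11,062 Hz

Nyquist = 64,000/2 = 32,000 Hz; 180,938 Hz exceeds it.
Alias = |180,938 − 3×64,000| = |180,938 − 192,000| = 11,062 Hz.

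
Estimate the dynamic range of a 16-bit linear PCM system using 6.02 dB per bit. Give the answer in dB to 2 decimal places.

96.32 dB

16 × 6.02 = 96.32 dB.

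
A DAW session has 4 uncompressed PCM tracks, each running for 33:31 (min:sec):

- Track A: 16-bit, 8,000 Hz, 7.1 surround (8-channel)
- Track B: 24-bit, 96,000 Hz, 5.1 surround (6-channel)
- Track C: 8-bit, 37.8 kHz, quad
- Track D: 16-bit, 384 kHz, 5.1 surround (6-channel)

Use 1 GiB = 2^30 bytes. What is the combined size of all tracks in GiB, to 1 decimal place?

33:31 (min:sec) = 2,011 s.
Track A: 8,000 × 2,011 × 2 × 8 = 257,408,000 bytes.
Track B: 96,000 × 2,011 × 3 × 6 = 3,475,008,000 bytes.
Track C: 37,800 × 2,011 × 1 × 4 = 304,063,200 bytes.
Track D: 384,000 × 2,011 × 2 × 6 = 9,266,688,000 bytes.
Total = 13,303,167,200 bytes = 12.4 GiB.

12.4 GiB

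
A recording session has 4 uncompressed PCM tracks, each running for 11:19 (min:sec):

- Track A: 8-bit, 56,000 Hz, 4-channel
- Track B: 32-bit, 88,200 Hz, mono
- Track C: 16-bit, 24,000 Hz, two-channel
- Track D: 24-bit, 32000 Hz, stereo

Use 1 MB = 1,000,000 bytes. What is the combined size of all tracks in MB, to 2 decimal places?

11:19 (min:sec) = 679 s.
Track A: 56,000 × 679 × 1 × 4 = 152,096,000 bytes.
Track B: 88,200 × 679 × 4 × 1 = 239,551,200 bytes.
Track C: 24,000 × 679 × 2 × 2 = 65,184,000 bytes.
Track D: 32,000 × 679 × 3 × 2 = 130,368,000 bytes.
Total = 587,199,200 bytes = 587.20 MB.

587.20 MB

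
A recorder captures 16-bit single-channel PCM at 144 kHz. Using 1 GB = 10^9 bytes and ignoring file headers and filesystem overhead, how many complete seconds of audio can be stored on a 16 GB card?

Uncompressed byte rate = 144,000 × 2 × 1 = 288,000 bytes/s.
Capacity = 16 × 1,000,000,000 = 16,000,000,000 bytes.
16,000,000,000 / 288,000 ≈ 55555.56 s → 55,555 seconds.

55,555 seconds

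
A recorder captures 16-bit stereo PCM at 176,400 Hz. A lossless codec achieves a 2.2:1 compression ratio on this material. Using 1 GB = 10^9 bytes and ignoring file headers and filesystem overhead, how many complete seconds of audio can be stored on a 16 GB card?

Uncompressed byte rate = 176,400 × 2 × 2 = 705,600 bytes/s.
After 2.2:1 compression, effective rate ≈ 320727.27 bytes/s.
Capacity = 16 × 1,000,000,000 = 16,000,000,000 bytes.
16,000,000,000 / effective rate ≈ 49886.62 s → 49,886 seconds.

49,886 seconds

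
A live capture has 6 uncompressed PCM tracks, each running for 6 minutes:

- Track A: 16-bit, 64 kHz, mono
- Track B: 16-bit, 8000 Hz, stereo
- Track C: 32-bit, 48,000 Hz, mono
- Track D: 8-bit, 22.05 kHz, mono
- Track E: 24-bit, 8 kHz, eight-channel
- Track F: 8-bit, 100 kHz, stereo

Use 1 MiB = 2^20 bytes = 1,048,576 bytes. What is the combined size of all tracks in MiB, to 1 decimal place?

6 minutes = 360 s.
Track A: 64,000 × 360 × 2 × 1 = 46,080,000 bytes.
Track B: 8,000 × 360 × 2 × 2 = 11,520,000 bytes.
Track C: 48,000 × 360 × 4 × 1 = 69,120,000 bytes.
Track D: 22,050 × 360 × 1 × 1 = 7,938,000 bytes.
Track E: 8,000 × 360 × 3 × 8 = 69,120,000 bytes.
Track F: 100,000 × 360 × 1 × 2 = 72,000,000 bytes.
Total = 275,778,000 bytes = 263.0 MiB.

263.0 MiB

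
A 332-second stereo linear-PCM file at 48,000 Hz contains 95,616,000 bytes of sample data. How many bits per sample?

Bytes per sample = 95,616,000 / (48,000 × 332 × 2) = 95,616,000 / 31,872,000 = 3.
Bit depth = 3 × 8 = 24 bits.

24 bits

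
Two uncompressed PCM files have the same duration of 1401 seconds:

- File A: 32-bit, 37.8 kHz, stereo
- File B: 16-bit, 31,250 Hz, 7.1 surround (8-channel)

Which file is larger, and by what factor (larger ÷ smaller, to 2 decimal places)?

File B, by a factor of 1.65

File A: 37,800 × 4 × 2 = 302,400 bytes/s.
File B: 31,250 × 2 × 8 = 500,000 bytes/s.
File B is larger; ratio = 700,500,000 / 423,662,400 = 1.65.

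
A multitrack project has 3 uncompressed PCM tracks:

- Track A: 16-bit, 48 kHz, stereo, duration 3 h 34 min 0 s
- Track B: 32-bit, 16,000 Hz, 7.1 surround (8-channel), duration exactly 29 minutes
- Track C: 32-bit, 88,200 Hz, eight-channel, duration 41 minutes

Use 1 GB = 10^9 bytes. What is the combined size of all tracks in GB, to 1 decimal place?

Track A: 3 h 34 min 0 s = 12,840 s; 48,000 × 12,840 × 2 × 2 = 2,465,280,000 bytes.
Track B: exactly 29 minutes = 1,740 s; 16,000 × 1,740 × 4 × 8 = 890,880,000 bytes.
Track C: 41 minutes = 2,460 s; 88,200 × 2,460 × 4 × 8 = 6,943,104,000 bytes.
Total = 10,299,264,000 bytes = 10.3 GB.

10.3 GB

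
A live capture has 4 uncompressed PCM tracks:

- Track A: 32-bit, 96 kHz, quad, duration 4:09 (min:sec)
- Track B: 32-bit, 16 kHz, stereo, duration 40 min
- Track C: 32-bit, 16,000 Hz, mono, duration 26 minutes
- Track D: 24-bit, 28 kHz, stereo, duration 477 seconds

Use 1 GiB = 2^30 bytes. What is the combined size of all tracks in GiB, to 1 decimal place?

0.8 GiB

Track A: 4:09 (min:sec) = 249 s; 96,000 × 249 × 4 × 4 = 382,464,000 bytes.
Track B: 40 min = 2,400 s; 16,000 × 2,400 × 4 × 2 = 307,200,000 bytes.
Track C: 26 minutes = 1,560 s; 16,000 × 1,560 × 4 × 1 = 99,840,000 bytes.
Track D: 28,000 × 477 × 3 × 2 = 80,136,000 bytes.
Total = 869,640,000 bytes = 0.8 GiB.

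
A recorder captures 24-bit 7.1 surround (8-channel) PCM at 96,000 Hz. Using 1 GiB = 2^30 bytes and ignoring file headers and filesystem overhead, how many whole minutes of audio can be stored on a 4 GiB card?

31 minutes

Uncompressed byte rate = 96,000 × 3 × 8 = 2,304,000 bytes/s.
Capacity = 4 × 1,073,741,824 = 4,294,967,296 bytes.
4,294,967,296 / 2,304,000 ≈ 1864.14 s → 31 minutes.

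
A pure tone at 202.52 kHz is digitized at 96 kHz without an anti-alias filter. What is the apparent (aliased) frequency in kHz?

Nyquist = 96,000/2 = 48,000 Hz; 202,520 Hz exceeds it.
Alias = |202,520 − 2×96,000| = |202,520 − 192,000| = 10,520 Hz = 10.52 kHz.

10.52 kHz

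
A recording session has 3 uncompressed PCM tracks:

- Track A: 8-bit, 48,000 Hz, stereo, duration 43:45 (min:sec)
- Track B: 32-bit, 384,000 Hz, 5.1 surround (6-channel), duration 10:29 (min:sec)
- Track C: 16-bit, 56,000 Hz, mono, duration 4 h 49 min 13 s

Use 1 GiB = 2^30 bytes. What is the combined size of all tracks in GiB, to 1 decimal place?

Track A: 43:45 (min:sec) = 2,625 s; 48,000 × 2,625 × 1 × 2 = 252,000,000 bytes.
Track B: 10:29 (min:sec) = 629 s; 384,000 × 629 × 4 × 6 = 5,796,864,000 bytes.
Track C: 4 h 49 min 13 s = 17,353 s; 56,000 × 17,353 × 2 × 1 = 1,943,536,000 bytes.
Total = 7,992,400,000 bytes = 7.4 GiB.

7.4 GiB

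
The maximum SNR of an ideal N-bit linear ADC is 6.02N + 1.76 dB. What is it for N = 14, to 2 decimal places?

86.04 dB

6.02 × 14 + 1.76 = 86.04 dB.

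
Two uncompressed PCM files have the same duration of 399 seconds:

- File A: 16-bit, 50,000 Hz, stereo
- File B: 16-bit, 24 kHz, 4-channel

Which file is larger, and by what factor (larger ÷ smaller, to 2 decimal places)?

File A, by a factor of 1.04

File A: 50,000 × 2 × 2 = 200,000 bytes/s.
File B: 24,000 × 2 × 4 = 192,000 bytes/s.
File A is larger; ratio = 79,800,000 / 76,608,000 = 1.04.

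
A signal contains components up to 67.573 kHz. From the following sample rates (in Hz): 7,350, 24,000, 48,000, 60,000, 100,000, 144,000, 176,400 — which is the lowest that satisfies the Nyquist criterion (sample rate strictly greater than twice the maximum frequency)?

144,000 Hz

Need sample rate > 2 × 67,573 = 135,146 Hz.
Lowest listed rate above 135,146 Hz is 144,000 Hz.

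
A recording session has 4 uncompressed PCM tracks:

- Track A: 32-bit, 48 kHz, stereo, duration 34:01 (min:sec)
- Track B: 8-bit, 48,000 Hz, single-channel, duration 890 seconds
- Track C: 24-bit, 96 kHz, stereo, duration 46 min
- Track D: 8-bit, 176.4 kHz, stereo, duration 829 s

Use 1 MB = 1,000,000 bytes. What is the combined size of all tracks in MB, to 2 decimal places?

Track A: 34:01 (min:sec) = 2,041 s; 48,000 × 2,041 × 4 × 2 = 783,744,000 bytes.
Track B: 48,000 × 890 × 1 × 1 = 42,720,000 bytes.
Track C: 46 min = 2,760 s; 96,000 × 2,760 × 3 × 2 = 1,589,760,000 bytes.
Track D: 176,400 × 829 × 1 × 2 = 292,471,200 bytes.
Total = 2,708,695,200 bytes = 2708.70 MB.

2708.70 MB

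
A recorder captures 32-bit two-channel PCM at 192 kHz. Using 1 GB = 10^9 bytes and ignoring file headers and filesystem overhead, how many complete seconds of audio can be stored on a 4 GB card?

Uncompressed byte rate = 192,000 × 4 × 2 = 1,536,000 bytes/s.
Capacity = 4 × 1,000,000,000 = 4,000,000,000 bytes.
4,000,000,000 / 1,536,000 ≈ 2604.17 s → 2,604 seconds.

2,604 seconds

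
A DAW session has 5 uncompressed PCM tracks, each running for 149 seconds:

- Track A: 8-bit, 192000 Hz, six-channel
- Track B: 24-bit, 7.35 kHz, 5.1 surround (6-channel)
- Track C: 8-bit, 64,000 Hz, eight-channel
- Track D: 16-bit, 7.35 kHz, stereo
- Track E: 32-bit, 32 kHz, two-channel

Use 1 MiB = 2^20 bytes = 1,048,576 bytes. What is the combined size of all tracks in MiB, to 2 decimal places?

Track A: 192,000 × 149 × 1 × 6 = 171,648,000 bytes.
Track B: 7,350 × 149 × 3 × 6 = 19,712,700 bytes.
Track C: 64,000 × 149 × 1 × 8 = 76,288,000 bytes.
Track D: 7,350 × 149 × 2 × 2 = 4,380,600 bytes.
Track E: 32,000 × 149 × 4 × 2 = 38,144,000 bytes.
Total = 310,173,300 bytes = 295.80 MiB.

295.80 MiB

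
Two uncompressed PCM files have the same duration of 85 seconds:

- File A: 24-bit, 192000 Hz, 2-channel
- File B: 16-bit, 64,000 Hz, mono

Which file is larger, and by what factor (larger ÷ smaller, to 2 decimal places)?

File A: 192,000 × 3 × 2 = 1,152,000 bytes/s.
File B: 64,000 × 2 × 1 = 128,000 bytes/s.
File A is larger; ratio = 97,920,000 / 10,880,000 = 9.00.

File A, by a factor of 9.00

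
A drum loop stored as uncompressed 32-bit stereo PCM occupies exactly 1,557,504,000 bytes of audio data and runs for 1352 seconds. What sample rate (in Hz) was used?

144,000 Hz

Bytes = sample_rate × seconds × bytes_per_sample × channels.
sample_rate = 1,557,504,000 / (1,352 × 4 × 2) = 1,557,504,000 / 10,816 = 144,000 Hz.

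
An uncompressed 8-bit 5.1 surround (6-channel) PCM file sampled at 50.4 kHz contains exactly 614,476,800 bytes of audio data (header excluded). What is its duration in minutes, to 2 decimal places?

33.87 minutes

Byte rate = 50,400 × 1 × 6 = 302,400 bytes/s.
Duration = 614,476,800 / 302,400 = 2,032 s.
2,032 s / 60 = 33.87 minutes.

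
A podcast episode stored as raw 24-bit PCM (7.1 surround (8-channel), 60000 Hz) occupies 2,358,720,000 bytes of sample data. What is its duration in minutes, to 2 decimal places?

Byte rate = 60,000 × 3 × 8 = 1,440,000 bytes/s.
Duration = 2,358,720,000 / 1,440,000 = 1,638 s.
1,638 s / 60 = 27.30 minutes.

27.30 minutes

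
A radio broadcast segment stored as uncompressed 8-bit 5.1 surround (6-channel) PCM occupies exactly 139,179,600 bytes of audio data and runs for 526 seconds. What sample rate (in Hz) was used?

Bytes = sample_rate × seconds × bytes_per_sample × channels.
sample_rate = 139,179,600 / (526 × 1 × 6) = 139,179,600 / 3,156 = 44,100 Hz.

44,100 Hz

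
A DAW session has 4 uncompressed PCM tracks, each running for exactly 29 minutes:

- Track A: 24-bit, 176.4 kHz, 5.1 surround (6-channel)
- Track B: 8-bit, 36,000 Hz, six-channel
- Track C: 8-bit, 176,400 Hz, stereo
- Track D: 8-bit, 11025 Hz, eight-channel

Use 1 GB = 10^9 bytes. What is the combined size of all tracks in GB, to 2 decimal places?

exactly 29 minutes = 1,740 s.
Track A: 176,400 × 1,740 × 3 × 6 = 5,524,848,000 bytes.
Track B: 36,000 × 1,740 × 1 × 6 = 375,840,000 bytes.
Track C: 176,400 × 1,740 × 1 × 2 = 613,872,000 bytes.
Track D: 11,025 × 1,740 × 1 × 8 = 153,468,000 bytes.
Total = 6,668,028,000 bytes = 6.67 GB.

6.67 GB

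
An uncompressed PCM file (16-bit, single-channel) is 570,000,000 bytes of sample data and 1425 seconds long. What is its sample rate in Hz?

Bytes = sample_rate × seconds × bytes_per_sample × channels.
sample_rate = 570,000,000 / (1,425 × 2 × 1) = 570,000,000 / 2,850 = 200,000 Hz.

200,000 Hz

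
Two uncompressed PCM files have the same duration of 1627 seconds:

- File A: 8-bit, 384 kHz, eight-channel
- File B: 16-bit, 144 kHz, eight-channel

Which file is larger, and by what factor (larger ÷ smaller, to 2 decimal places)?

File A: 384,000 × 1 × 8 = 3,072,000 bytes/s.
File B: 144,000 × 2 × 8 = 2,304,000 bytes/s.
File A is larger; ratio = 4,998,144,000 / 3,748,608,000 = 1.33.

File A, by a factor of 1.33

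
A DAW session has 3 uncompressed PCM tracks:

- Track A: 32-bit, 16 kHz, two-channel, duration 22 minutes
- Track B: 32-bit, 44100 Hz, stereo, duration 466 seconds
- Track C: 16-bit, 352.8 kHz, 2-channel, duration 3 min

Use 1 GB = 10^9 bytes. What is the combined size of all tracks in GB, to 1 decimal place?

Track A: 22 minutes = 1,320 s; 16,000 × 1,320 × 4 × 2 = 168,960,000 bytes.
Track B: 44,100 × 466 × 4 × 2 = 164,404,800 bytes.
Track C: 3 min = 180 s; 352,800 × 180 × 2 × 2 = 254,016,000 bytes.
Total = 587,380,800 bytes = 0.6 GB.

0.6 GB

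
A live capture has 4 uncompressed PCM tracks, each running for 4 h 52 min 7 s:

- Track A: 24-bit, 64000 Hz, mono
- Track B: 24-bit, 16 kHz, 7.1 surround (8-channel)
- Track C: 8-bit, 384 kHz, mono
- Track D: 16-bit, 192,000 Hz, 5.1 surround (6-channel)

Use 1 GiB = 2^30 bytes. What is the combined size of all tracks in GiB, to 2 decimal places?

4 h 52 min 7 s = 17,527 s.
Track A: 64,000 × 17,527 × 3 × 1 = 3,365,184,000 bytes.
Track B: 16,000 × 17,527 × 3 × 8 = 6,730,368,000 bytes.
Track C: 384,000 × 17,527 × 1 × 1 = 6,730,368,000 bytes.
Track D: 192,000 × 17,527 × 2 × 6 = 40,382,208,000 bytes.
Total = 57,208,128,000 bytes = 53.28 GiB.

53.28 GiB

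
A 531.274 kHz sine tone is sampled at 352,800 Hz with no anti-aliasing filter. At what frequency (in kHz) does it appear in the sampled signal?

Nyquist = 352,800/2 = 176,400 Hz; 531,274 Hz exceeds it.
Alias = |531,274 − 2×352,800| = |531,274 − 705,600| = 174,326 Hz = 174.326 kHz.

174.326 kHz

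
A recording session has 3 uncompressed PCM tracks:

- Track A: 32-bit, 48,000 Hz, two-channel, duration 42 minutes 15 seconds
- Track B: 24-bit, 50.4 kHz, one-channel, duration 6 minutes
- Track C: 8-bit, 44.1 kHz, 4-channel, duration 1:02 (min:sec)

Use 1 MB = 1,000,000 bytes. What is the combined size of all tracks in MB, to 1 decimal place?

Track A: 42 minutes 15 seconds = 2,535 s; 48,000 × 2,535 × 4 × 2 = 973,440,000 bytes.
Track B: 6 minutes = 360 s; 50,400 × 360 × 3 × 1 = 54,432,000 bytes.
Track C: 1:02 (min:sec) = 62 s; 44,100 × 62 × 1 × 4 = 10,936,800 bytes.
Total = 1,038,808,800 bytes = 1038.8 MB.

1038.8 MB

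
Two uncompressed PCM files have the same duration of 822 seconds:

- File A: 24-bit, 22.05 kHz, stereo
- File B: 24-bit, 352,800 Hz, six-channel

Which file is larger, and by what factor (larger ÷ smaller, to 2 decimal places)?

File B, by a factor of 48.00

File A: 22,050 × 3 × 2 = 132,300 bytes/s.
File B: 352,800 × 3 × 6 = 6,350,400 bytes/s.
File B is larger; ratio = 5,220,028,800 / 108,750,600 = 48.00.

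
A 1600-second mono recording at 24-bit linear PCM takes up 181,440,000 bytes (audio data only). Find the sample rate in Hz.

37,800 Hz

Bytes = sample_rate × seconds × bytes_per_sample × channels.
sample_rate = 181,440,000 / (1,600 × 3 × 1) = 181,440,000 / 4,800 = 37,800 Hz.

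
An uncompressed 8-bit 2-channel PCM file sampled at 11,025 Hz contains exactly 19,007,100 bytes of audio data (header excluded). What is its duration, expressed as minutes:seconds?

Byte rate = 11,025 × 1 × 2 = 22,050 bytes/s.
Duration = 19,007,100 / 22,050 = 862 s.
862 s = 14:22.

14:22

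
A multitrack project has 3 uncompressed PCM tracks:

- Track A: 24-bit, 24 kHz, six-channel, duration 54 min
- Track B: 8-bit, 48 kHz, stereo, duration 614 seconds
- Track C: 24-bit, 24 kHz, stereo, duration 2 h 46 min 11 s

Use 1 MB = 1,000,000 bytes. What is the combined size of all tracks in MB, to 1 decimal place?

Track A: 54 min = 3,240 s; 24,000 × 3,240 × 3 × 6 = 1,399,680,000 bytes.
Track B: 48,000 × 614 × 1 × 2 = 58,944,000 bytes.
Track C: 2 h 46 min 11 s = 9,971 s; 24,000 × 9,971 × 3 × 2 = 1,435,824,000 bytes.
Total = 2,894,448,000 bytes = 2894.4 MB.

2894.4 MB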